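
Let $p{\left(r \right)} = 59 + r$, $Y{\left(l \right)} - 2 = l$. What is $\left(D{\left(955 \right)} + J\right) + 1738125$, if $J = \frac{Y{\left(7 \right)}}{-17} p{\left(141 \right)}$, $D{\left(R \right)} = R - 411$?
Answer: $\frac{29555573}{17} \approx 1.7386 \cdot 10^{6}$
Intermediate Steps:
$Y{\left(l \right)} = 2 + l$
$D{\left(R \right)} = -411 + R$
$J = - \frac{1800}{17}$ ($J = \frac{2 + 7}{-17} \left(59 + 141\right) = 9 \left(- \frac{1}{17}\right) 200 = \left(- \frac{9}{17}\right) 200 = - \frac{1800}{17} \approx -105.88$)
$\left(D{\left(955 \right)} + J\right) + 1738125 = \left(\left(-411 + 955\right) - \frac{1800}{17}\right) + 1738125 = \left(544 - \frac{1800}{17}\right) + 1738125 = \frac{7448}{17} + 1738125 = \frac{29555573}{17}$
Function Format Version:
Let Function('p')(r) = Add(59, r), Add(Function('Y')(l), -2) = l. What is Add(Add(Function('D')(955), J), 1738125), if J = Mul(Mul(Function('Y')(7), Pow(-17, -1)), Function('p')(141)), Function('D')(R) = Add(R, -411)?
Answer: Rational(29555573, 17) ≈ 1.7386e+6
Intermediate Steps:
Function('Y')(l) = Add(2, l)
Function('D')(R) = Add(-411, R)
J = Rational(-1800, 17) (J = Mul(Mul(Add(2, 7), Pow(-17, -1)), Add(59, 141)) = Mul(Mul(9, Rational(-1, 17)), 200) = Mul(Rational(-9, 17), 200) = Rational(-1800, 17) ≈ -105.88)
Add(Add(Function('D')(955), J), 1738125) = Add(Add(Add(-411, 955), Rational(-1800, 17)), 1738125) = Add(Add(544, Rational(-1800, 17)), 1738125) = Add(Rational(7448, 17), 1738125) = Rational(29555573, 17)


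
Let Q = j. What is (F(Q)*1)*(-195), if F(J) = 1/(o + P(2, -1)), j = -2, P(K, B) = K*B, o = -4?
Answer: 65/2 ≈ 32.500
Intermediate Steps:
P(K, B) = B*K
Q = -2
F(J) = -1/6 (F(J) = 1/(-4 - 1*2) = 1/(-4 - 2) = 1/(-6) = -1/6)
(F(Q)*1)*(-195) = -1/6*1*(-195) = -1/6*(-195) = 65/2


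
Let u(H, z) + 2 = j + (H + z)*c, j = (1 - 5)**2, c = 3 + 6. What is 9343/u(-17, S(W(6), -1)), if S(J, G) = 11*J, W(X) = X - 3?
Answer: 9343/158 ≈ 59.133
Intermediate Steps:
c = 9
W(X) = -3 + X
j = 16 (j = (-4)**2 = 16)
u(H, z) = 14 + 9*H + 9*z (u(H, z) = -2 + (16 + (H + z)*9) = -2 + (16 + (9*H + 9*z)) = -2 + (16 + 9*H + 9*z) = 14 + 9*H + 9*z)
9343/u(-17, S(W(6), -1)) = 9343/(14 + 9*(-17) + 9*(11*(-3 + 6))) = 9343/(14 - 153 + 9*(11*3)) = 9343/(14 - 153 + 9*33) = 9343/(14 - 153 + 297) = 9343/158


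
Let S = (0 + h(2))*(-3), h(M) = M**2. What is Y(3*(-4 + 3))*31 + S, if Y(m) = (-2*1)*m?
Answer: 174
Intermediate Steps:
S = -12 (S = (0 + 2**2)*(-3) = (0 + 4)*(-3) = 4*(-3) = -12)
Y(m) = -2*m
Y(3*(-4 + 3))*31 + S = -6*(-4 + 3)*31 - 12 = -6*(-1)*31 - 12 = -2*(-3)*31 - 12 = 6*31 - 12 = 186 - 12 = 174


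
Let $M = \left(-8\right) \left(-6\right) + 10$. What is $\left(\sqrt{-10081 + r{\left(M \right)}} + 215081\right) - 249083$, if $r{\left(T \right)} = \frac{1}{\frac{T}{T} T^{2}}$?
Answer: $-34002 + \frac{i \sqrt{33912483}}{58} \approx -34002.0 + 100.4 i$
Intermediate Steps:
$M = 58$ ($M = 48 + 10 = 58$)
$r{\left(T \right)} = \frac{1}{T^{2}}$ ($r{\left(T \right)} = \frac{1}{1 T^{2}} = \frac{1}{T^{2}}$)
$\left(\sqrt{-10081 + r{\left(M \right)}} + 215081\right) - 249083 = \left(\sqrt{-10081 + \frac{1}{3364}} + 215081\right) - 249083 = \left(\sqrt{- \frac{33912483}{3364}} + 215081\right) - 249083 = \left(\frac{i \sqrt{33912483}}{58} + 215081\right) - 249083 = \left(215081 + \frac{i \sqrt{33912483}}{58}\right) - 249083 = -34002 + \frac{i \sqrt{33912483}}{58}$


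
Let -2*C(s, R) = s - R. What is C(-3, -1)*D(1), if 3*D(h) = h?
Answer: ⅓ ≈ 0.33333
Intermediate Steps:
D(h) = h/3
C(s, R) = R/2 - s/2 (C(s, R) = -(s - R)/2 = R/2 - s/2)
C(-3, -1)*D(1) = ((½)*(-1) - ½*(-3))*((⅓)*1) = (-½ + 3/2)*(⅓) = 1*(⅓) = ⅓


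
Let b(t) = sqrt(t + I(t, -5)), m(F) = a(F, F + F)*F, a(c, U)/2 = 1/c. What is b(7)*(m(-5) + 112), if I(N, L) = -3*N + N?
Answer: 114*I*sqrt(7) ≈ 301.62*I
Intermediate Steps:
I(N, L) = -2*N
a(c, U) = 2/c
m(F) = 2 (m(F) = (2/F)*F = 2)
b(t) = sqrt(-t) (b(t) = sqrt(t - 2*t) = sqrt(-t))
b(7)*(m(-5) + 112) = sqrt(-1*7)*(2 + 112) = sqrt(-7)*114 = (I*sqrt(7))*114 = 114*I*sqrt(7)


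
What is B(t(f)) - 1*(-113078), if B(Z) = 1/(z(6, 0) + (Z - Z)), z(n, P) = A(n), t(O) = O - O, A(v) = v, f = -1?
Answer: 678469/6 ≈ 1.1308e+5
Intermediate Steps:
t(O) = 0
z(n, P) = n
B(Z) = ⅙ (B(Z) = 1/(6 + (Z - Z)) = 1/(6 + 0) = 1/6 = ⅙)
B(t(f)) - 1*(-113078) = ⅙ - 1*(-113078) = ⅙ + 113078 = 678469/6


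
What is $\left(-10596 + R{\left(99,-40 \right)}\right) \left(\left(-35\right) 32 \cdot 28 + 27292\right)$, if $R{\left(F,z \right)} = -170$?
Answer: $43796088$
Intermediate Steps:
$\left(-10596 + R{\left(99,-40 \right)}\right) \left(\left(-35\right) 32 \cdot 28 + 27292\right) = \left(-10596 - 170\right) \left(\left(-35\right) 32 \cdot 28 + 27292\right) = - 10766 \left(\left(-1120\right) 28 + 27292\right) = - 10766 \left(-31360 + 27292\right) = \left(-10766\right) \left(-4068\right) = 43796088$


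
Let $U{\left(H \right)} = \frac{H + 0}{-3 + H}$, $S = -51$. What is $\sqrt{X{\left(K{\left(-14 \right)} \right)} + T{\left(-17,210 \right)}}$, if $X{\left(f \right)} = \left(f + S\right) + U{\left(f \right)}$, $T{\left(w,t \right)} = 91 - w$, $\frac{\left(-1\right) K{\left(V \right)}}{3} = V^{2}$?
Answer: $\frac{i \sqrt{20568967}}{197} \approx 23.022 i$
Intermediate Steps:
$K{\left(V \right)} = - 3 V^{2}$
$U{\left(H \right)} = \frac{H}{-3 + H}$
$X{\left(f \right)} = -51 + f + \frac{f}{-3 + f}$ ($X{\left(f \right)} = \left(f - 51\right) + \frac{f}{-3 + f} = \left(-51 + f\right) + \frac{f}{-3 + f} = -51 + f + \frac{f}{-3 + f}$)
$\sqrt{X{\left(K{\left(-14 \right)} \right)} + T{\left(-17,210 \right)}} = \sqrt{\frac{- 3 \left(-14\right)^{2} + \left(-51 - 3 \left(-14\right)^{2}\right) \left(-3 - 3 \left(-14\right)^{2}\right)}{-3 - 3 \left(-14\right)^{2}} + \left(91 - -17\right)} = \sqrt{\frac{\left(-3\right) 196 + \left(-51 - 588\right) \left(-3 - 588\right)}{-3 - 588} + \left(91 + 17\right)} = \sqrt{\frac{-588 + \left(-51 - 588\right) \left(-3 - 588\right)}{-3 - 588} + 108} = \sqrt{\frac{-588 - -377649}{-591} + 108} = \sqrt{- \frac{-588 + 377649}{591} + 108} = \sqrt{\left(- \frac{1}{591}\right) 377061 + 108} = \sqrt{- \frac{125687}{197} + 108} = \sqrt{- \frac{104411}{197}} = \frac{i \sqrt{20568967}}{197}$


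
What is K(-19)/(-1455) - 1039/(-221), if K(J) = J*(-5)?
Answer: 298150/64311 ≈ 4.6361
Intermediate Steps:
K(J) = -5*J
K(-19)/(-1455) - 1039/(-221) = -5*(-19)/(-1455) - 1039/(-221) = 95*(-1/1455) - 1039*(-1/221) = -19/291 + 1039/221 = 298150/64311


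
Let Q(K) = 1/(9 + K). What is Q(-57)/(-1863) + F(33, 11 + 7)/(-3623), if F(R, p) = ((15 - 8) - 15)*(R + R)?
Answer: 47219495/323983152 ≈ 0.14575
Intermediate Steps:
F(R, p) = -16*R (F(R, p) = (7 - 15)*(2*R) = -16*R)
Q(-57)/(-1863) + F(33, 11 + 7)/(-3623) = 1/((9 - 57)*(-1863)) - 16*33/(-3623) = -1/1863/(-48) - 528*(-1/3623) = -1/48*(-1/1863) + 528/3623 = 1/89424 + 528/3623 = 47219495/323983152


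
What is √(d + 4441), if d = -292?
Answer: 3*√461 ≈ 64.413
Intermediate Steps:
√(d + 4441) = √(-292 + 4441) = √4149 = 3*√461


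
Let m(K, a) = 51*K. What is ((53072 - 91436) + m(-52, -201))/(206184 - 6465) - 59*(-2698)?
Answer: 10597209614/66573 ≈ 1.5918e+5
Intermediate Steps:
((53072 - 91436) + m(-52, -201))/(206184 - 6465) - 59*(-2698) = ((53072 - 91436) + 51*(-52))/(206184 - 6465) - 59*(-2698) = (-38364 - 2652)/199719 + 159182 = -41016*1/199719 + 159182 = -13672/66573 + 159182 = 10597209614/66573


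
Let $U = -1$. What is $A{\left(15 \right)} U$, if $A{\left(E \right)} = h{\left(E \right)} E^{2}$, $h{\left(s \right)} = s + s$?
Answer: $-6750$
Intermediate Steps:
$h{\left(s \right)} = 2 s$
$A{\left(E \right)} = 2 E^{3}$ ($A{\left(E \right)} = 2 E E^{2} = 2 E^{3}$)
$A{\left(15 \right)} U = 2 \cdot 15^{3} \left(-1\right) = 2 \cdot 3375 \left(-1\right) = 6750 \left(-1\right) = -6750$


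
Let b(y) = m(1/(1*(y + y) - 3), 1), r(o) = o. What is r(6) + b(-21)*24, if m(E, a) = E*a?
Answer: 82/15 ≈ 5.4667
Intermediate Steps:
b(y) = 1/(-3 + 2*y) (b(y) = 1/(1*(y + y) - 3) = 1/(1*(2*y) - 3) = 1/(2*y - 3) = 1/(-3 + 2*y))
r(6) + b(-21)*24 = 6 + 24/(-3 + 2*(-21)) = 6 + 24/(-3 - 42) = 6 + 24/(-45) = 6 - 1/45*24 = 6 - 8/15 = 82/15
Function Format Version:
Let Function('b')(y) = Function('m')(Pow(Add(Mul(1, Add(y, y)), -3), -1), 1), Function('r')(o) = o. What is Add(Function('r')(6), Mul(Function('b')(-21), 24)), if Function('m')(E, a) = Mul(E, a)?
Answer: Rational(82, 15) ≈ 5.4667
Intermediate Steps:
Function('b')(y) = Pow(Add(-3, Mul(2, y)), -1) (Function('b')(y) = Mul(Pow(Add(Mul(1, Add(y, y)), -3), -1), 1) = Mul(Pow(Add(Mul(1, Mul(2, y)), -3), -1), 1) = Mul(Pow(Add(Mul(2, y), -3), -1), 1) = Mul(Pow(Add(-3, Mul(2, y)), -1), 1) = Pow(Add(-3, Mul(2, y)), -1))
Add(Function('r')(6), Mul(Function('b')(-21), 24)) = Add(6, Mul(Pow(Add(-3, Mul(2, -21)), -1), 24)) = Add(6, Mul(Pow(Add(-3, -42), -1), 24)) = Add(6, Mul(Pow(-45, -1), 24)) = Add(6, Mul(Rational(-1, 45), 24)) = Add(6, Rational(-8, 15)) = Rational(82, 15)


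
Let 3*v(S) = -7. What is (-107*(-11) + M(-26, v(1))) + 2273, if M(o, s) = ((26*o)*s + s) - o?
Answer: 5051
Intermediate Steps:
v(S) = -7/3 (v(S) = (⅓)*(-7) = -7/3)
M(o, s) = s - o + 26*o*s (M(o, s) = (26*o*s + s) - o = (s + 26*o*s) - o = s - o + 26*o*s)
(-107*(-11) + M(-26, v(1))) + 2273 = (-107*(-11) + (-7/3 - 1*(-26) + 26*(-26)*(-7/3))) + 2273 = (1177 + (-7/3 + 26 + 4732/3)) + 2273 = (1177 + 1601) + 2273 = 2778 + 2273 = 5051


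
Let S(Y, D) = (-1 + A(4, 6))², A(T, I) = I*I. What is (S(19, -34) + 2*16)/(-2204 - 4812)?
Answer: -1257/7016 ≈ -0.17916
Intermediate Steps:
A(T, I) = I²
S(Y, D) = 1225 (S(Y, D) = (-1 + 6²)² = (-1 + 36)² = 35² = 1225)
(S(19, -34) + 2*16)/(-2204 - 4812) = (1225 + 2*16)/(-2204 - 4812) = (1225 + 32)/(-7016) = 1257*(-1/7016) = -1257/7016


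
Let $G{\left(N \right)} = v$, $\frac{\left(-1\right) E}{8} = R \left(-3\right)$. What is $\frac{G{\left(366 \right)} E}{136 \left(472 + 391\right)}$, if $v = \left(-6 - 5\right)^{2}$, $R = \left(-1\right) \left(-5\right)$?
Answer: $\frac{1815}{14671} \approx 0.12371$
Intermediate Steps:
$R = 5$
$E = 120$ ($E = - 8 \cdot 5 \left(-3\right) = \left(-8\right) \left(-15\right) = 120$)
$v = 121$ ($v = \left(-11\right)^{2} = 121$)
$G{\left(N \right)} = 121$
$\frac{G{\left(366 \right)} E}{136 \left(472 + 391\right)} = \frac{121 \cdot 120}{136 \left(472 + 391\right)} = \frac{14520}{136 \cdot 863} = \frac{14520}{117368} = 14520 \cdot \frac{1}{117368} = \frac{1815}{14671}$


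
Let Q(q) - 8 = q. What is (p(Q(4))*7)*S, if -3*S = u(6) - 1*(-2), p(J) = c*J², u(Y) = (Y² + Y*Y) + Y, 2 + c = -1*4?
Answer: 161280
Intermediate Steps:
Q(q) = 8 + q
c = -6 (c = -2 - 1*4 = -2 - 4 = -6)
u(Y) = Y + 2*Y² (u(Y) = (Y² + Y²) + Y = 2*Y² + Y = Y + 2*Y²)
p(J) = -6*J²
S = -80/3 (S = -(6*(1 + 2*6) - 1*(-2))/3 = -(6*(1 + 12) + 2)/3 = -(6*13 + 2)/3 = -(78 + 2)/3 = -⅓*80 = -80/3 ≈ -26.667)
(p(Q(4))*7)*S = (-6*(8 + 4)²*7)*(-80/3) = (-6*12²*7)*(-80/3) = (-6*144*7)*(-80/3) = -864*7*(-80/3) = -6048*(-80/3) = 161280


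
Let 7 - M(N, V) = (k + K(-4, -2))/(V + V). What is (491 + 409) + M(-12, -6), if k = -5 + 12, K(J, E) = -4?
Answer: 3629/4 ≈ 907.25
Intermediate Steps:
k = 7
M(N, V) = 7 - 3/(2*V) (M(N, V) = 7 - (7 - 4)/(V + V) = 7 - 3/(2*V))
(491 + 409) + M(-12, -6) = (491 + 409) + (7 - 3/2/(-6)) = 900 + (7 - 3/2*(-⅙)) = 900 + (7 + ¼) = 900 + 29/4 = 3629/4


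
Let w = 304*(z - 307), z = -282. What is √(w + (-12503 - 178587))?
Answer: 7*I*√7554 ≈ 608.4*I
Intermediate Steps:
w = -179056 (w = 304*(-282 - 307) = 304*(-589) = -179056)
√(w + (-12503 - 178587)) = √(-179056 + (-12503 - 178587)) = √(-179056 - 191090) = √(-370146) = 7*I*√7554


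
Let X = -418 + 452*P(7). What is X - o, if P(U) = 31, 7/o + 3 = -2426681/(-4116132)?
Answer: 134904606634/9921715 ≈ 13597.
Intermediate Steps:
o = -28812924/9921715 (o = 7/(-3 - 2426681/(-4116132)) = 7/(-3 - 2426681*(-1/4116132)) = 7/(-3 + 2426681/4116132) = 7/(-9921715/4116132) = 7*(-4116132/9921715) = -28812924/9921715 ≈ -2.9040)
X = 13594 (X = -418 + 452*31 = -418 + 14012 = 13594)
X - o = 13594 - 1*(-28812924/9921715) = 13594 + 28812924/9921715 = 134904606634/9921715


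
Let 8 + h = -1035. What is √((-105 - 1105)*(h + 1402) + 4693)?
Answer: I*√429697 ≈ 655.51*I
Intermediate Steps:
h = -1043 (h = -8 - 1035 = -1043)
√((-105 - 1105)*(h + 1402) + 4693) = √((-105 - 1105)*(-1043 + 1402) + 4693) = √(-1210*359 + 4693) = √(-434390 + 4693) = √(-429697) = I*√429697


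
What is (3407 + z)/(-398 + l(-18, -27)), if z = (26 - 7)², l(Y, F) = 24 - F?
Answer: -3768/347 ≈ -10.859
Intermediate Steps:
z = 361 (z = 19² = 361)
(3407 + z)/(-398 + l(-18, -27)) = (3407 + 361)/(-398 + (24 - 1*(-27))) = 3768/(-398 + (24 + 27)) = 3768/(-398 + 51) = 3768/(-347) = 3768*(-1/347) = -3768/347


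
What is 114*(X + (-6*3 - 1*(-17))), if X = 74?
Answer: 8322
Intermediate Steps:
114*(X + (-6*3 - 1*(-17))) = 114*(74 + (-6*3 - 1*(-17))) = 114*(74 + (-18 + 17)) = 114*(74 - 1) = 114*73 = 8322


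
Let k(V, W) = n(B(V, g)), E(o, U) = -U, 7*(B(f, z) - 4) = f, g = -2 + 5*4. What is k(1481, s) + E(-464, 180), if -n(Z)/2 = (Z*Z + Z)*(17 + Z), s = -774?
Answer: -7448630604/343 ≈ -2.1716e+7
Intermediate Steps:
g = 18 (g = -2 + 20 = 18)
B(f, z) = 4 + f/7
n(Z) = -2*(17 + Z)*(Z + Z²) (n(Z) = -2*(Z*Z + Z)*(17 + Z) = -2*(Z² + Z)*(17 + Z) = -2*(Z + Z²)*(17 + Z) = -2*(17 + Z)*(Z + Z²))
k(V, W) = -2*(4 + V/7)*(89 + (4 + V/7)² + 18*V/7) (k(V, W) = -2*(4 + V/7)*(17 + (4 + V/7)² + 18*(4 + V/7)) = -2*(4 + V/7)*(17 + (4 + V/7)² + (72 + 18*V/7)) = -2*(4 + V/7)*(89 + (4 + V/7)² + 18*V/7))
k(1481, s) + E(-464, 180) = -2*(28 + 1481)*(4361 + (28 + 1481)² + 126*1481)/343 - 1*180 = -2/343*1509*(4361 + 1509² + 186606) - 180 = -2/343*1509*(4361 + 2277081 + 186606) - 180 = -2/343*1509*2468048 - 180 = -7448568864/343 - 180 = -7448630604/343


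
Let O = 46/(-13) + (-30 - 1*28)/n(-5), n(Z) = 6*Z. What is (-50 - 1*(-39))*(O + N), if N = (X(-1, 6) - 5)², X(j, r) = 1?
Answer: -30877/195 ≈ -158.34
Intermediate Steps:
N = 16 (N = (1 - 5)² = (-4)² = 16)
O = -313/195 (O = 46/(-13) + (-30 - 1*28)/((6*(-5))) = 46*(-1/13) + (-30 - 28)/(-30) = -46/13 - 58*(-1/30) = -46/13 + 29/15 = -313/195 ≈ -1.6051)
(-50 - 1*(-39))*(O + N) = (-50 - 1*(-39))*(-313/195 + 16) = (-50 + 39)*(2807/195) = -11*2807/195 = -30877/195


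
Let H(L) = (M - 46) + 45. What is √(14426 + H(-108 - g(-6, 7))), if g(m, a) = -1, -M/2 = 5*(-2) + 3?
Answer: √14439 ≈ 120.16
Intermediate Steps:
M = 14 (M = -2*(5*(-2) + 3) = -2*(-10 + 3) = -2*(-7) = 14)
H(L) = 13 (H(L) = (14 - 46) + 45 = -32 + 45 = 13)
√(14426 + H(-108 - g(-6, 7))) = √(14426 + 13) = √14439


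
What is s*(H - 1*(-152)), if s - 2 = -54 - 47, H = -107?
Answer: -4455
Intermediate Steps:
s = -99 (s = 2 + (-54 - 47) = 2 - 101 = -99)
s*(H - 1*(-152)) = -99*(-107 - 1*(-152)) = -99*(-107 + 152) = -99*45 = -4455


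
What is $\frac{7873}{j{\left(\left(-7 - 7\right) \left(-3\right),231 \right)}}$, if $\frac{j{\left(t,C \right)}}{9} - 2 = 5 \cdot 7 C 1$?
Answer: $\frac{7873}{72783} \approx 0.10817$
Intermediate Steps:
$j{\left(t,C \right)} = 18 + 315 C$ ($j{\left(t,C \right)} = 18 + 9 \cdot 5 \cdot 7 C 1 = 18 + 9 \cdot 35 C = 18 + 315 C$)
$\frac{7873}{j{\left(\left(-7 - 7\right) \left(-3\right),231 \right)}} = \frac{7873}{18 + 315 \cdot 231} = \frac{7873}{18 + 72765} = \frac{7873}{72783}$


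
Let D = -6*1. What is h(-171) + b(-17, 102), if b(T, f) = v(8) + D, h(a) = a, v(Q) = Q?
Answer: -169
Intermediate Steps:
D = -6
b(T, f) = 2 (b(T, f) = 8 - 6 = 2)
h(-171) + b(-17, 102) = -171 + 2 = -169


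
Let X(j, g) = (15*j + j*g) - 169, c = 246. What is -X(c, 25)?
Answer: -9671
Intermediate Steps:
X(j, g) = -169 + 15*j + g*j (X(j, g) = (15*j + g*j) - 169 = -169 + 15*j + g*j)
-X(c, 25) = -(-169 + 15*246 + 25*246) = -(-169 + 3690 + 6150) = -1*9671 = -9671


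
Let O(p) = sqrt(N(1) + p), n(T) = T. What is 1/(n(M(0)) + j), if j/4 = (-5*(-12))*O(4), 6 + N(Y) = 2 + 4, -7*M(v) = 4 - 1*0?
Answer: 7/3356 ≈ 0.0020858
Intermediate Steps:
M(v) = -4/7 (M(v) = -(4 - 1*0)/7 = -(4 + 0)/7 = -1/7*4 = -4/7)
N(Y) = 0 (N(Y) = -6 + (2 + 4) = -6 + 6 = 0)
O(p) = sqrt(p) (O(p) = sqrt(0 + p) = sqrt(p))
j = 480 (j = 4*((-5*(-12))*sqrt(4)) = 4*(60*2) = 4*120 = 480)
1/(n(M(0)) + j) = 1/(-4/7 + 480) = 1/(3356/7) = 7/3356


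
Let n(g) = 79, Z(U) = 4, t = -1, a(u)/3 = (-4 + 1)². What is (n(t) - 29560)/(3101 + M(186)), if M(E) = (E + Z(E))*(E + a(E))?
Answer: -29481/43571 ≈ -0.67662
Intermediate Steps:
a(u) = 27 (a(u) = 3*(-4 + 1)² = 3*(-3)² = 3*9 = 27)
M(E) = (4 + E)*(27 + E) (M(E) = (E + 4)*(E + 27) = (4 + E)*(27 + E))
(n(t) - 29560)/(3101 + M(186)) = (79 - 29560)/(3101 + (108 + 186² + 31*186)) = -29481/(3101 + (108 + 34596 + 5766)) = -29481/(3101 + 40470) = -29481/43571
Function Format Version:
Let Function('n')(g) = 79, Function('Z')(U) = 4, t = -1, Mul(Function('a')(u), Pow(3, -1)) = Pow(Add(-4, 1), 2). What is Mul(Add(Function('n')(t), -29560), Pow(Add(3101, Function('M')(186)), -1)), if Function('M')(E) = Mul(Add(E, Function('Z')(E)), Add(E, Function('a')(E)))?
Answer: Rational(-29481, 43571) ≈ -0.67662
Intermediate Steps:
Function('a')(u) = 27 (Function('a')(u) = Mul(3, Pow(Add(-4, 1), 2)) = Mul(3, Pow(-3, 2)) = Mul(3, 9) = 27)
Function('M')(E) = Mul(Add(4, E), Add(27, E)) (Function('M')(E) = Mul(Add(E, 4), Add(E, 27)) = Mul(Add(4, E), Add(27, E)))
Mul(Add(Function('n')(t), -29560), Pow(Add(3101, Function('M')(186)), -1)) = Mul(Add(79, -29560), Pow(Add(3101, Add(108, Pow(186, 2), Mul(31, 186))), -1)) = Mul(-29481, Pow(Add(3101, Add(108, 34596, 5766)), -1)) = Mul(-29481, Pow(Add(3101, 40470), -1)) = Mul(-29481, Pow(43571, -1)) = Mul(-29481, Rational(1, 43571)) = Rational(-29481, 43571)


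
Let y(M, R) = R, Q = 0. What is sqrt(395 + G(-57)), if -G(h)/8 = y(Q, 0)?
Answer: sqrt(395) ≈ 19.875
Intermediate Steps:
G(h) = 0 (G(h) = -8*0 = 0)
sqrt(395 + G(-57)) = sqrt(395 + 0) = sqrt(395)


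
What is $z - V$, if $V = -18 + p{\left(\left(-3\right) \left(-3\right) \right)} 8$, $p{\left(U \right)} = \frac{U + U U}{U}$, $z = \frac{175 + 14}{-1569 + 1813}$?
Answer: $- \frac{14939}{244} \approx -61.225$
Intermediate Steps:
$z = \frac{189}{244} \approx 0.77459$
$p{\left(U \right)} = \frac{U + U^{2}}{U}$
$V = 62$ ($V = -18 + \left(1 - -9\right) 8 = -18 + \left(1 + 9\right) 8 = -18 + 10 \cdot 8 = -18 + 80 = 62$)
$z - V = \frac{189}{244} - 62 = - \frac{14939}{244}$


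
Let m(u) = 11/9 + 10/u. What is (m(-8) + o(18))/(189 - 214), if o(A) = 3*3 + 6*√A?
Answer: -323/900 - 18*√2/25 ≈ -1.3771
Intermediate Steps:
m(u) = 11/9 + 10/u (m(u) = 11*(⅑) + 10/u = 11/9 + 10/u)
o(A) = 9 + 6*√A
(m(-8) + o(18))/(189 - 214) = ((11/9 + 10/(-8)) + (9 + 6*√18))/(189 - 214) = ((11/9 + 10*(-⅛)) + (9 + 6*(3*√2)))/(-25) = ((11/9 - 5/4) + (9 + 18*√2))*(-1/25) = (-1/36 + (9 + 18*√2))*(-1/25) = (323/36 + 18*√2)*(-1/25) = -323/900 - 18*√2/25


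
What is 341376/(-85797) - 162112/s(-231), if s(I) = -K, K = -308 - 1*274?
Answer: -261248224/924701 ≈ -282.52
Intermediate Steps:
K = -582 (K = -308 - 274 = -582)
s(I) = 582 (s(I) = -1*(-582) = 582)
341376/(-85797) - 162112/s(-231) = 341376/(-85797) - 162112/582 = 341376*(-1/85797) - 162112*1/582 = -113792/28599 - 81056/291 = -261248224/924701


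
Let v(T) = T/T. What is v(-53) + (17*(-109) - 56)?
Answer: -1908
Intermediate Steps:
v(T) = 1
v(-53) + (17*(-109) - 56) = 1 + (17*(-109) - 56) = 1 + (-1853 - 56) = 1 - 1909 = -1908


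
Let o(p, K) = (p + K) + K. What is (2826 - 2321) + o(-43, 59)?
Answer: 580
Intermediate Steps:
o(p, K) = p + 2*K (o(p, K) = (K + p) + K = p + 2*K)
(2826 - 2321) + o(-43, 59) = (2826 - 2321) + (-43 + 2*59) = 505 + (-43 + 118) = 505 + 75 = 580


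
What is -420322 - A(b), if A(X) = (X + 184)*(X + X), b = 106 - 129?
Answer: -412916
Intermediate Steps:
b = -23
A(X) = 2*X*(184 + X) (A(X) = (184 + X)*(2*X) = 2*X*(184 + X))
-420322 - A(b) = -420322 - 2*(-23)*(184 - 23) = -420322 - 2*(-23)*161 = -420322 - 1*(-7406) = -420322 + 7406 = -412916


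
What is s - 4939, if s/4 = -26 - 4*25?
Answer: -5443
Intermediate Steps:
s = -504 (s = 4*(-26 - 4*25) = 4*(-26 - 100) = 4*(-126) = -504)
s - 4939 = -504 - 4939 = -5443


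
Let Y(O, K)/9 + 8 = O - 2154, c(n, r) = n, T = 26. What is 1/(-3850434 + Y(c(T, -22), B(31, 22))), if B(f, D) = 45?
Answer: -1/3869658 ≈ -2.5842e-7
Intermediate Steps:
Y(O, K) = -19458 + 9*O (Y(O, K) = -72 + 9*(O - 2154) = -72 + 9*(-2154 + O) = -72 + (-19386 + 9*O) = -19458 + 9*O)
1/(-3850434 + Y(c(T, -22), B(31, 22))) = 1/(-3850434 + (-19458 + 9*26)) = 1/(-3850434 + (-19458 + 234)) = 1/(-3850434 - 19224) = 1/(-3869658) = -1/3869658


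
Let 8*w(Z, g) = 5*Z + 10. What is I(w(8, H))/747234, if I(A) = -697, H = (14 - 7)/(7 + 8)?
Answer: -697/747234 ≈ -0.00093277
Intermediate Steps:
H = 7/15 ≈ 0.46667
w(Z, g) = 5/4 + 5*Z/8 (w(Z, g) = (5*Z + 10)/8 = (10 + 5*Z)/8 = 5/4 + 5*Z/8)
I(w(8, H))/747234 = -697/747234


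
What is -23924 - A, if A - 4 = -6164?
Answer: -17764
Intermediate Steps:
A = -6160 (A = 4 - 6164 = -6160)
-23924 - A = -23924 - 1*(-6160) = -23924 + 6160 = -17764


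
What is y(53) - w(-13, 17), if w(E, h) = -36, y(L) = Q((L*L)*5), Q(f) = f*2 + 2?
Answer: 28128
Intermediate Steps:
Q(f) = 2 + 2*f (Q(f) = 2*f + 2 = 2 + 2*f)
y(L) = 2 + 10*L² (y(L) = 2 + 2*((L*L)*5) = 2 + 2*(L²*5) = 2 + 2*(5*L²) = 2 + 10*L²)
y(53) - w(-13, 17) = (2 + 10*53²) - 1*(-36) = (2 + 10*2809) + 36 = (2 + 28090) + 36 = 28092 + 36 = 28128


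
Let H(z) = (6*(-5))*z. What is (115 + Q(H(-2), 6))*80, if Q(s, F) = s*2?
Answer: 18800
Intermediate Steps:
H(z) = -30*z
Q(s, F) = 2*s
(115 + Q(H(-2), 6))*80 = (115 + 2*(-30*(-2)))*80 = (115 + 2*60)*80 = (115 + 120)*80 = 235*80 = 18800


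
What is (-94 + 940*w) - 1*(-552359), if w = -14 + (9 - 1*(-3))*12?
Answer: 674465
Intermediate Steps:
w = 130 (w = -14 + (9 + 3)*12 = -14 + 12*12 = -14 + 144 = 130)
(-94 + 940*w) - 1*(-552359) = (-94 + 940*130) - 1*(-552359) = (-94 + 122200) + 552359 = 122106 + 552359 = 674465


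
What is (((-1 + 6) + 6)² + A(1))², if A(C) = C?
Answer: 14884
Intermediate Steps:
(((-1 + 6) + 6)² + A(1))² = (((-1 + 6) + 6)² + 1)² = ((5 + 6)² + 1)² = (11² + 1)² = (121 + 1)² = 122² = 14884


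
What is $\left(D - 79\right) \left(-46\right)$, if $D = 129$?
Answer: $-2300$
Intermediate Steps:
$\left(D - 79\right) \left(-46\right) = \left(129 - 79\right) \left(-46\right) = 50 \left(-46\right) = -2300$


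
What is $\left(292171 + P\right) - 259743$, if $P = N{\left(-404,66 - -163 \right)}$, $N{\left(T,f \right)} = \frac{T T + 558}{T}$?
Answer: $\frac{6468569}{202} \approx 32023.0$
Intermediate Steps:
$N{\left(T,f \right)} = \frac{558 + T^{2}}{T}$ ($N{\left(T,f \right)} = \frac{T^{2} + 558}{T} = \frac{558 + T^{2}}{T}$)
$P = - \frac{81887}{202}$ ($P = -404 + \frac{558}{-404} = -404 + 558 \left(- \frac{1}{404}\right) = -404 - \frac{279}{202} = - \frac{81887}{202} \approx -405.38$)
$\left(292171 + P\right) - 259743 = \left(292171 - \frac{81887}{202}\right) - 259743 = \frac{58936655}{202} - 259743 = \frac{6468569}{202}$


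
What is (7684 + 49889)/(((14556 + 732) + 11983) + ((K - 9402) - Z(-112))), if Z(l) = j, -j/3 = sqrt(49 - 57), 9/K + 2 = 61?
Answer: 447648210495/138938321129 - 601234839*I*sqrt(2)/555753284516 ≈ 3.2219 - 0.0015299*I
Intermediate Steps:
K = 9/59 (K = 9/(-2 + 61) = 9/59 ≈ 0.15254)
j = -6*I*sqrt(2) (j = -3*sqrt(49 - 57) = -6*I*sqrt(2) ≈ -8.4853*I)
Z(l) = -6*I*sqrt(2)
(7684 + 49889)/(((14556 + 732) + 11983) + ((K - 9402) - Z(-112))) = (7684 + 49889)/(((14556 + 732) + 11983) + ((9/59 - 9402) - (-6)*I*sqrt(2))) = 57573/((15288 + 11983) + (-554709/59 + 6*I*sqrt(2))) = 57573/(27271 + (-554709/59 + 6*I*sqrt(2))) = 57573/(1054280/59 + 6*I*sqrt(2))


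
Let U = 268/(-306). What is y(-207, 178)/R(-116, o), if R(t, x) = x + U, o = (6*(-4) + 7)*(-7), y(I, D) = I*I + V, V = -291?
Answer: 6511374/18073 ≈ 360.28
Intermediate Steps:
y(I, D) = -291 + I² (y(I, D) = I*I - 291 = I² - 291 = -291 + I²)
o = 119 (o = (-24 + 7)*(-7) = -17*(-7) = 119)
U = -134/153 (U = 268*(-1/306) = -134/153 ≈ -0.87582)
R(t, x) = -134/153 + x (R(t, x) = x - 134/153 = -134/153 + x)
y(-207, 178)/R(-116, o) = (-291 + (-207)²)/(-134/153 + 119) = (-291 + 42849)/(18073/153) = 42558*(153/18073) = 6511374/18073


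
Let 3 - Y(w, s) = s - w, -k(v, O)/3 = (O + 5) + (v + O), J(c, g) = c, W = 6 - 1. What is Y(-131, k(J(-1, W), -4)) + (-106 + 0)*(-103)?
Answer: 10778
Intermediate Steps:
W = 5
k(v, O) = -15 - 6*O - 3*v (k(v, O) = -3*((O + 5) + (v + O)) = -3*((5 + O) + (O + v)) = -3*(5 + v + 2*O) = -15 - 6*O - 3*v)
Y(w, s) = 3 + w - s (Y(w, s) = 3 - (s - w) = 3 + (w - s) = 3 + w - s)
Y(-131, k(J(-1, W), -4)) + (-106 + 0)*(-103) = (3 - 131 - (-15 - 6*(-4) - 3*(-1))) + (-106 + 0)*(-103) = (3 - 131 - (-15 + 24 + 3)) - 106*(-103) = (3 - 131 - 1*12) + 10918 = (3 - 131 - 12) + 10918 = -140 + 10918 = 10778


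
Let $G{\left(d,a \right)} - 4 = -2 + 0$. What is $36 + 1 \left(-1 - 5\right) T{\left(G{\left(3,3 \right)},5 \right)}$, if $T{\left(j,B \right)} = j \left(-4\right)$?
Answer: $84$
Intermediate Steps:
$G{\left(d,a \right)} = 2$ ($G{\left(d,a \right)} = 4 + \left(-2 + 0\right) = 4 - 2 = 2$)
$T{\left(j,B \right)} = - 4 j$
$36 + 1 \left(-1 - 5\right) T{\left(G{\left(3,3 \right)},5 \right)} = 36 + 1 \left(-1 - 5\right) \left(\left(-4\right) 2\right) = 36 + 1 \left(-6\right) \left(-8\right) = 36 - -48 = 36 + 48 = 84$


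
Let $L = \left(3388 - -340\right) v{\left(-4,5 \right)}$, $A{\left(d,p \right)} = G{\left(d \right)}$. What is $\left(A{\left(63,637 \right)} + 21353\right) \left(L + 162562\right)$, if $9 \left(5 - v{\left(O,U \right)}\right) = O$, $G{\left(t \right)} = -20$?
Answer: $\frac{11702786030}{3} \approx 3.9009 \cdot 10^{9}$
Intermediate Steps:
$v{\left(O,U \right)} = 5 - \frac{O}{9}$
$A{\left(d,p \right)} = -20$
$L = \frac{182672}{9}$ ($L = \left(3388 - -340\right) \left(5 - - \frac{4}{9}\right) = \left(3388 + 340\right) \left(5 + \frac{4}{9}\right) = 3728 \cdot \frac{49}{9} = \frac{182672}{9} \approx 20297.0$)
$\left(A{\left(63,637 \right)} + 21353\right) \left(L + 162562\right) = \left(-20 + 21353\right) \left(\frac{182672}{9} + 162562\right) = 21333 \cdot \frac{1645730}{9} = \frac{11702786030}{3}$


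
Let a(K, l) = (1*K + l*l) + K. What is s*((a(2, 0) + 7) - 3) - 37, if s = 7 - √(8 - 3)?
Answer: 19 - 8*√5 ≈ 1.1115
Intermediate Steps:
a(K, l) = l² + 2*K (a(K, l) = (K + l²) + K = l² + 2*K)
s = 7 - √5 ≈ 4.7639
s*((a(2, 0) + 7) - 3) - 37 = (7 - √5)*(((0² + 2*2) + 7) - 3) - 37 = (7 - √5)*(((0 + 4) + 7) - 3) - 37 = (7 - √5)*((4 + 7) - 3) - 37 = (7 - √5)*(11 - 3) - 37 = (7 - √5)*8 - 37 = (56 - 8*√5) - 37 = 19 - 8*√5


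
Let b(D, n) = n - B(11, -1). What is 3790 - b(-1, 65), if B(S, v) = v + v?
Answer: 3723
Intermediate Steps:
B(S, v) = 2*v
b(D, n) = 2 + n (b(D, n) = n - 2*(-1) = n - 1*(-2) = n + 2 = 2 + n)
3790 - b(-1, 65) = 3790 - (2 + 65) = 3790 - 1*67 = 3790 - 67 = 3723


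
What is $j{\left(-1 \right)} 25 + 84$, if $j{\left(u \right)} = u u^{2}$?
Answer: $59$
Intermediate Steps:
$j{\left(u \right)} = u^{3}$
$j{\left(-1 \right)} 25 + 84 = \left(-1\right)^{3} \cdot 25 + 84 = \left(-1\right) 25 + 84 = -25 + 84 = 59$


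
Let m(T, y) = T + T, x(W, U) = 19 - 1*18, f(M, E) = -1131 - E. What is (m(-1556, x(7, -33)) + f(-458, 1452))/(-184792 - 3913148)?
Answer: 1139/819588 ≈ 0.0013897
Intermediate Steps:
x(W, U) = 1 (x(W, U) = 19 - 18 = 1)
m(T, y) = 2*T
(m(-1556, x(7, -33)) + f(-458, 1452))/(-184792 - 3913148) = (2*(-1556) + (-1131 - 1*1452))/(-184792 - 3913148) = (-3112 + (-1131 - 1452))/(-4097940) = (-3112 - 2583)*(-1/4097940) = -5695*(-1/4097940) = 1139/819588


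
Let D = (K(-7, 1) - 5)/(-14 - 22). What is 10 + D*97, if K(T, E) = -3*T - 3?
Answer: -901/36 ≈ -25.028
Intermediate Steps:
K(T, E) = -3 - 3*T
D = -13/36 (D = ((-3 - 3*(-7)) - 5)/(-14 - 22) = ((-3 + 21) - 5)/(-36) = (18 - 5)*(-1/36) = 13*(-1/36) = -13/36 ≈ -0.36111)
10 + D*97 = 10 - 13/36*97 = 10 - 1261/36 = -901/36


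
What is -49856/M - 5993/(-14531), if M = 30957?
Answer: -538932235/449836167 ≈ -1.1981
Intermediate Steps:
-49856/M - 5993/(-14531) = -49856/30957 - 5993/(-14531) = -49856*1/30957 - 5993*(-1/14531) = -49856/30957 + 5993/14531 = -538932235/449836167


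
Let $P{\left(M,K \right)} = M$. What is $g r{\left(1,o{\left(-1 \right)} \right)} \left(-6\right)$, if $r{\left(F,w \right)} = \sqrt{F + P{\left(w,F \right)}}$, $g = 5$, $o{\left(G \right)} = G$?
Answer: $0$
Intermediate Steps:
$r{\left(F,w \right)} = \sqrt{F + w}$
$g r{\left(1,o{\left(-1 \right)} \right)} \left(-6\right) = 5 \sqrt{1 - 1} \left(-6\right) = 5 \sqrt{0} \left(-6\right) = 5 \cdot 0 \left(-6\right) = 0 \left(-6\right) = 0$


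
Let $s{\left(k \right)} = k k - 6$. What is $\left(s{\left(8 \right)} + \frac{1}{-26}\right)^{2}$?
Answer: $\frac{2271049}{676} \approx 3359.5$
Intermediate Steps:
$s{\left(k \right)} = -6 + k^{2}$ ($s{\left(k \right)} = k^{2} - 6 = -6 + k^{2}$)
$\left(s{\left(8 \right)} + \frac{1}{-26}\right)^{2} = \left(\left(-6 + 8^{2}\right) + \frac{1}{-26}\right)^{2} = \left(\left(-6 + 64\right) - \frac{1}{26}\right)^{2} = \left(58 - \frac{1}{26}\right)^{2} = \left(\frac{1507}{26}\right)^{2} = \frac{2271049}{676}$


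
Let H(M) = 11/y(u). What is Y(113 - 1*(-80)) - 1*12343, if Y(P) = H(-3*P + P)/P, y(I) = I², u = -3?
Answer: -21439780/1737 ≈ -12343.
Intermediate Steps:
H(M) = 11/9 (H(M) = 11/((-3)²) = 11/9)
Y(P) = 11/(9*P)
Y(113 - 1*(-80)) - 1*12343 = 11/(9*(113 - 1*(-80))) - 1*12343 = 11/(9*(113 + 80)) - 12343 = (11/9)/193 - 12343 = (11/9)*(1/193) - 12343 = 11/1737 - 12343 = -21439780/1737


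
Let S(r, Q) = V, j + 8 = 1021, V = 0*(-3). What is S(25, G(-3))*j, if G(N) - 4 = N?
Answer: 0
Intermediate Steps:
G(N) = 4 + N
V = 0
j = 1013 (j = -8 + 1021 = 1013)
S(r, Q) = 0
S(25, G(-3))*j = 0*1013 = 0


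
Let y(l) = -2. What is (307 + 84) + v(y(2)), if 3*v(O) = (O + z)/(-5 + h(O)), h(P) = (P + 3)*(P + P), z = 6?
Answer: 10553/27 ≈ 390.85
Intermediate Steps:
h(P) = 2*P*(3 + P) (h(P) = (3 + P)*(2*P) = 2*P*(3 + P))
v(O) = (6 + O)/(3*(-5 + 2*O*(3 + O))) (v(O) = ((O + 6)/(-5 + 2*O*(3 + O)))/3 = ((6 + O)/(-5 + 2*O*(3 + O)))/3 = (6 + O)/(3*(-5 + 2*O*(3 + O))))
(307 + 84) + v(y(2)) = (307 + 84) + (6 - 2)/(3*(-5 + 2*(-2)*(3 - 2))) = 391 + (1/3)*4/(-5 + 2*(-2)*1) = 391 + (1/3)*4/(-5 - 4) = 391 + (1/3)*4/(-9) = 391 + (1/3)*(-1/9)*4 = 391 - 4/27 = 10553/27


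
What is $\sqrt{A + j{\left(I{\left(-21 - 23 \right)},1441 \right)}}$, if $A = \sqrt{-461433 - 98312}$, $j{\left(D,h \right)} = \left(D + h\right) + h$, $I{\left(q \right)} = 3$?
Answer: $\sqrt{2885 + i \sqrt{559745}} \approx 54.155 + 6.9076 i$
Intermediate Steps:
$j{\left(D,h \right)} = D + 2 h$
$A = i \sqrt{559745}$ ($A = \sqrt{-559745} = i \sqrt{559745} \approx 748.16 i$)
$\sqrt{A + j{\left(I{\left(-21 - 23 \right)},1441 \right)}} = \sqrt{i \sqrt{559745} + \left(3 + 2 \cdot 1441\right)} = \sqrt{i \sqrt{559745} + \left(3 + 2882\right)} = \sqrt{i \sqrt{559745} + 2885} = \sqrt{2885 + i \sqrt{559745}}$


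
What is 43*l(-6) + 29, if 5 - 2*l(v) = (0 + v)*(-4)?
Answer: -759/2 ≈ -379.50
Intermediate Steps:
l(v) = 5/2 + 2*v (l(v) = 5/2 - (0 + v)*(-4)/2 = 5/2 - v*(-4)/2 = 5/2 - (-2)*v = 5/2 + 2*v)
43*l(-6) + 29 = 43*(5/2 + 2*(-6)) + 29 = 43*(5/2 - 12) + 29 = 43*(-19/2) + 29 = -817/2 + 29 = -759/2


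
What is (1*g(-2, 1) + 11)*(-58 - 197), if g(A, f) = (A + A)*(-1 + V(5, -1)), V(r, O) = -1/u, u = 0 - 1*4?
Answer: -3570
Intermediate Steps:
u = -4 (u = 0 - 4 = -4)
V(r, O) = 1/4 (V(r, O) = -1/(-4) = -1*(-1/4) = 1/4)
g(A, f) = -3*A/2 (g(A, f) = (A + A)*(-1 + 1/4) = (2*A)*(-3/4) = -3*A/2)
(1*g(-2, 1) + 11)*(-58 - 197) = (1*(-3/2*(-2)) + 11)*(-58 - 197) = (1*3 + 11)*(-255) = (3 + 11)*(-255) = 14*(-255) = -3570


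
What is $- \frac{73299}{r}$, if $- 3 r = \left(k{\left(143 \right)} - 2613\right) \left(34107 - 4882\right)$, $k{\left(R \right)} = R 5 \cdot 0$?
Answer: $- \frac{73299}{25454975} \approx -0.0028796$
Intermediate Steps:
$k{\left(R \right)} = 0$ ($k{\left(R \right)} = 5 R 0 = 0$)
$r = 25454975$ ($r = - \frac{\left(0 - 2613\right) \left(34107 - 4882\right)}{3} = - \frac{\left(-2613\right) 29225}{3} = \left(- \frac{1}{3}\right) \left(-76364925\right) = 25454975$)
$- \frac{73299}{r} = - \frac{73299}{25454975}$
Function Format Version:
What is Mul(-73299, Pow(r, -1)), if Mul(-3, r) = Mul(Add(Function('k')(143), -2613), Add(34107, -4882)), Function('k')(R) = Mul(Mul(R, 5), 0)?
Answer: Rational(-73299, 25454975) ≈ -0.0028796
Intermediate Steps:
Function('k')(R) = 0 (Function('k')(R) = Mul(Mul(5, R), 0) = 0)
r = 25454975 (r = Mul(Rational(-1, 3), Mul(Add(0, -2613), Add(34107, -4882))) = Mul(Rational(-1, 3), Mul(-2613, 29225)) = Mul(Rational(-1, 3), -76364925) = 25454975)
Mul(-73299, Pow(r, -1)) = Mul(-73299, Pow(25454975, -1)) = Mul(-73299, Rational(1, 25454975)) = Rational(-73299, 25454975)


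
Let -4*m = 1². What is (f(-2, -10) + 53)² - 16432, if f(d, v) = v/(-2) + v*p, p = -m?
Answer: -53407/4 ≈ -13352.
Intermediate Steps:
m = -¼ (m = -¼*1² = -¼*1 = -¼ ≈ -0.25000)
p = ¼ (p = -1*(-¼) = ¼ ≈ 0.25000)
f(d, v) = -v/4 (f(d, v) = v/(-2) + v*(¼) = v*(-½) + v/4 = -v/2 + v/4 = -v/4)
(f(-2, -10) + 53)² - 16432 = (-¼*(-10) + 53)² - 16432 = (5/2 + 53)² - 16432 = (111/2)² - 16432 = 12321/4 - 16432 = -53407/4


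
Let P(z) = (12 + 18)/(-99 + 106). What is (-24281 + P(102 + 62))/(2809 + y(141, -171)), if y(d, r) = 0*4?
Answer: -169937/19663 ≈ -8.6425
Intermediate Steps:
y(d, r) = 0
P(z) = 30/7
(-24281 + P(102 + 62))/(2809 + y(141, -171)) = (-24281 + 30/7)/(2809 + 0) = -169937/7/2809 = -169937/7*1/2809 = -169937/19663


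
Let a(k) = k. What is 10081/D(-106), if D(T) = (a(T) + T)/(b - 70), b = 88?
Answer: -90729/106 ≈ -855.93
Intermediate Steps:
D(T) = T/9 (D(T) = (T + T)/(88 - 70) = (2*T)/18 = (2*T)*(1/18) = T/9)
10081/D(-106) = 10081/(((⅑)*(-106))) = 10081/(-106/9) = 10081*(-9/106) = -90729/106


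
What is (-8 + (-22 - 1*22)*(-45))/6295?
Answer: 1972/6295 ≈ 0.31326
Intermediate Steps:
(-8 + (-22 - 1*22)*(-45))/6295 = (-8 + (-22 - 22)*(-45))*(1/6295) = (-8 - 44*(-45))*(1/6295) = (-8 + 1980)*(1/6295) = 1972*(1/6295) = 1972/6295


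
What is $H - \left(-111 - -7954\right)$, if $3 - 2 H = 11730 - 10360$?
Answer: $- \frac{17053}{2} \approx -8526.5$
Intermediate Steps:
$H = - \frac{1367}{2}$ ($H = \frac{3}{2} - \frac{11730 - 10360}{2} = \frac{3}{2} - 685 = - \frac{1367}{2} \approx -683.5$)
$H - \left(-111 - -7954\right) = - \frac{1367}{2} - \left(-111 - -7954\right) = - \frac{1367}{2} - \left(-111 + 7954\right) = - \frac{1367}{2} - 7843 = - \frac{17053}{2}$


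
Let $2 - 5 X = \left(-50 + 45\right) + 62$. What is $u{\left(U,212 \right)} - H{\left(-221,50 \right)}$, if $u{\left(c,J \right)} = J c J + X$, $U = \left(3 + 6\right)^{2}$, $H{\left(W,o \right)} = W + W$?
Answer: $3640895$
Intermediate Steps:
$X = -11$ ($X = \frac{2}{5} - \frac{\left(-50 + 45\right) + 62}{5} = \frac{2}{5} - \frac{-5 + 62}{5} = \frac{2}{5} - \frac{57}{5} = -11$)
$H{\left(W,o \right)} = 2 W$
$U = 81$ ($U = 9^{2} = 81$)
$u{\left(c,J \right)} = -11 + c J^{2}$ ($u{\left(c,J \right)} = J c J - 11 = c J^{2} - 11 = -11 + c J^{2}$)
$u{\left(U,212 \right)} - H{\left(-221,50 \right)} = \left(-11 + 81 \cdot 212^{2}\right) - 2 \left(-221\right) = \left(-11 + 81 \cdot 44944\right) - -442 = \left(-11 + 3640464\right) + 442 = 3640453 + 442 = 3640895$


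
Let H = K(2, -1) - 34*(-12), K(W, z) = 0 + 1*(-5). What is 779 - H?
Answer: 376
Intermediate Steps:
K(W, z) = -5 (K(W, z) = 0 - 5 = -5)
H = 403 (H = -5 - 34*(-12) = -5 + 408 = 403)
779 - H = 779 - 1*403 = 779 - 403 = 376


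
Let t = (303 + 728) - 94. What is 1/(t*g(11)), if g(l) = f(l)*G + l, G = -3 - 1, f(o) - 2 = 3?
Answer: -1/8433 ≈ -0.00011858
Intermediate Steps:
f(o) = 5 (f(o) = 2 + 3 = 5)
G = -4
t = 937 (t = 1031 - 94 = 937)
g(l) = -20 + l (g(l) = 5*(-4) + l = -20 + l)
1/(t*g(11)) = 1/(937*(-20 + 11)) = 1/(937*(-9)) = 1/(-8433) = -1/8433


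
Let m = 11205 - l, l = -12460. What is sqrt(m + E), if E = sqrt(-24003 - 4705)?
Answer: sqrt(23665 + 2*I*sqrt(7177)) ≈ 153.84 + 0.5507*I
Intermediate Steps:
m = 23665 (m = 11205 - 1*(-12460) = 11205 + 12460 = 23665)
E = 2*I*sqrt(7177) (E = sqrt(-28708) = 2*I*sqrt(7177) ≈ 169.43*I)
sqrt(m + E) = sqrt(23665 + 2*I*sqrt(7177))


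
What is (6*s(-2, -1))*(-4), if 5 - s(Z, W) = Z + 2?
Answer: -120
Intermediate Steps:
s(Z, W) = 3 - Z (s(Z, W) = 5 - (Z + 2) = 5 - (2 + Z) = 5 + (-2 - Z) = 3 - Z)
(6*s(-2, -1))*(-4) = (6*(3 - 1*(-2)))*(-4) = (6*(3 + 2))*(-4) = (6*5)*(-4) = 30*(-4) = -120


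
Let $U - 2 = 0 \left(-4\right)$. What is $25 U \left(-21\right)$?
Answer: $-1050$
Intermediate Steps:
$U = 2$ ($U = 2 + 0 \left(-4\right) = 2 + 0 = 2$)
$25 U \left(-21\right) = 25 \cdot 2 \left(-21\right) = 50 \left(-21\right) = -1050$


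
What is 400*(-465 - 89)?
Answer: -221600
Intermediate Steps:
400*(-465 - 89) = 400*(-554) = -221600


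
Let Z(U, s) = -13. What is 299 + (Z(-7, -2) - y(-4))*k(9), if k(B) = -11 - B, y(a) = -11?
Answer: 339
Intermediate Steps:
299 + (Z(-7, -2) - y(-4))*k(9) = 299 + (-13 - 1*(-11))*(-11 - 1*9) = 299 + (-13 + 11)*(-11 - 9) = 299 - 2*(-20) = 299 + 40 = 339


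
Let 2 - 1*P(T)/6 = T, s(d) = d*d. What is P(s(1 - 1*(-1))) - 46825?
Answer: -46837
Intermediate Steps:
s(d) = d**2
P(T) = 12 - 6*T
P(s(1 - 1*(-1))) - 46825 = (12 - 6*(1 - 1*(-1))**2) - 46825 = (12 - 6*(1 + 1)**2) - 46825 = (12 - 6*2**2) - 46825 = (12 - 6*4) - 46825 = (12 - 24) - 46825 = -12 - 46825 = -46837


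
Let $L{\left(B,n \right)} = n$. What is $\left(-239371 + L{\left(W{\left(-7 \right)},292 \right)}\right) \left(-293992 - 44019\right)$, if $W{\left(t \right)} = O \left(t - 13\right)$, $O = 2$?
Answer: $80811331869$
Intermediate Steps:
$W{\left(t \right)} = -26 + 2 t$ ($W{\left(t \right)} = 2 \left(t - 13\right) = 2 \left(-13 + t\right) = -26 + 2 t$)
$\left(-239371 + L{\left(W{\left(-7 \right)},292 \right)}\right) \left(-293992 - 44019\right) = \left(-239371 + 292\right) \left(-293992 - 44019\right) = \left(-239079\right) \left(-338011\right) = 80811331869$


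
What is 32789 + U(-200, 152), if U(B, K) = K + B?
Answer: 32741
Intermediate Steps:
U(B, K) = B + K
32789 + U(-200, 152) = 32789 + (-200 + 152) = 32789 - 48 = 32741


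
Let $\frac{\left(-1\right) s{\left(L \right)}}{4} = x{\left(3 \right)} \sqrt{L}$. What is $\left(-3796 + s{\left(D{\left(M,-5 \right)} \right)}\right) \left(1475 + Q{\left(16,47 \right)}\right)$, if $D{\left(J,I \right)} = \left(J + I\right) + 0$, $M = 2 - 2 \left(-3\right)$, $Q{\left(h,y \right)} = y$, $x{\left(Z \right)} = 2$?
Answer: $-5777512 - 12176 \sqrt{3} \approx -5.7986 \cdot 10^{6}$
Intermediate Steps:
$M = 8$ ($M = 2 - -6 = 2 + 6 = 8$)
$D{\left(J,I \right)} = I + J$ ($D{\left(J,I \right)} = \left(I + J\right) + 0 = I + J$)
$s{\left(L \right)} = - 8 \sqrt{L}$ ($s{\left(L \right)} = - 4 \cdot 2 \sqrt{L} = - 8 \sqrt{L}$)
$\left(-3796 + s{\left(D{\left(M,-5 \right)} \right)}\right) \left(1475 + Q{\left(16,47 \right)}\right) = \left(-3796 - 8 \sqrt{-5 + 8}\right) \left(1475 + 47\right) = \left(-3796 - 8 \sqrt{3}\right) 1522 = -5777512 - 12176 \sqrt{3}$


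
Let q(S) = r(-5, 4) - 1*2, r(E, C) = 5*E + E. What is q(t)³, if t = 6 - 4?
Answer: -32768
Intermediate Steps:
r(E, C) = 6*E
t = 2
q(S) = -32 (q(S) = 6*(-5) - 1*2 = -30 - 2 = -32)
q(t)³ = (-32)³ = -32768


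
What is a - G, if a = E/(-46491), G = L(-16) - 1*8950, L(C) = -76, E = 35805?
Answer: 139863987/15497 ≈ 9025.2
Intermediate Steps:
G = -9026 (G = -76 - 1*8950 = -76 - 8950 = -9026)
a = -11935/15497 (a = 35805/(-46491) = 35805*(-1/46491) = -11935/15497 ≈ -0.77015)
a - G = -11935/15497 - 1*(-9026) = -11935/15497 + 9026 = 139863987/15497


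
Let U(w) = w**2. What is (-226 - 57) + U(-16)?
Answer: -27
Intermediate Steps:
(-226 - 57) + U(-16) = (-226 - 57) + (-16)**2 = -283 + 256 = -27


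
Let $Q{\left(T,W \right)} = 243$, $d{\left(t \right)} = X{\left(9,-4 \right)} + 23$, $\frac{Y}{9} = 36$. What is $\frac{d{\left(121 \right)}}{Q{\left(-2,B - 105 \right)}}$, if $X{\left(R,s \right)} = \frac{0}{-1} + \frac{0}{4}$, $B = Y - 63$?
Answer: $\frac{23}{243} \approx 0.09465$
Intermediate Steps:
$Y = 324$ ($Y = 9 \cdot 36 = 324$)
$B = 261$ ($B = 324 - 63 = 261$)
$X{\left(R,s \right)} = 0$ ($X{\left(R,s \right)} = 0 \left(-1\right) + 0 \cdot \frac{1}{4} = 0 + 0 = 0$)
$d{\left(t \right)} = 23$ ($d{\left(t \right)} = 0 + 23 = 23$)
$\frac{d{\left(121 \right)}}{Q{\left(-2,B - 105 \right)}} = \frac{23}{243}$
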